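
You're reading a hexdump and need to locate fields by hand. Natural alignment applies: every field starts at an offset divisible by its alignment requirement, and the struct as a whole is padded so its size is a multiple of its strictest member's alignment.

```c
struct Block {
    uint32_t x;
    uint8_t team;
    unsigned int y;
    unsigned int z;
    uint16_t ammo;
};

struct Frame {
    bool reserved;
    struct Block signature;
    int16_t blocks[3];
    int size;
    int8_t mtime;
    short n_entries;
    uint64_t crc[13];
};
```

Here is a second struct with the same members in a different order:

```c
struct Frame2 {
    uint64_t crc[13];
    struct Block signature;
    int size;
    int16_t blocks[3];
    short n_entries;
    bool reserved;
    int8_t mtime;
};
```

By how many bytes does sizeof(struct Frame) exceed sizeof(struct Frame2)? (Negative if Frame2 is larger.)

0

Block: x at 0 (size 4, align 4) → ends 4; team at 4 (size 1, align 1) → ends 5; pad 3 to align 4 for y; y at 8 (size 4, align 4) → ends 12; z at 12 (size 4, align 4) → ends 16; ammo at 16 (size 2, align 2) → ends 18; tail pad 2 to reach multiple of 4; total 20 bytes, alignment 4
reserved at 0 (size 1, align 1) → ends 1
pad 3 to align 4 for signature
signature at 4 (size 20, align 4) → ends 24
blocks at 24 (size 6, align 2) → ends 30
pad 2 to align 4 for size
size at 32 (size 4, align 4) → ends 36
mtime at 36 (size 1, align 1) → ends 37
pad 1 to align 2 for n_entries
n_entries at 38 (size 2, align 2) → ends 40
crc at 40 (size 104, align 8) → ends 144
total 144 bytes, alignment 8
— Frame2 —
crc at 0 (size 104, align 8) → ends 104
signature at 104 (size 20, align 4) → ends 124
size at 124 (size 4, align 4) → ends 128
blocks at 128 (size 6, align 2) → ends 134
n_entries at 134 (size 2, align 2) → ends 136
reserved at 136 (size 1, align 1) → ends 137
mtime at 137 (size 1, align 1) → ends 138
tail pad 6 to reach multiple of 8
total 144 bytes, alignment 8
144 − 144 = 0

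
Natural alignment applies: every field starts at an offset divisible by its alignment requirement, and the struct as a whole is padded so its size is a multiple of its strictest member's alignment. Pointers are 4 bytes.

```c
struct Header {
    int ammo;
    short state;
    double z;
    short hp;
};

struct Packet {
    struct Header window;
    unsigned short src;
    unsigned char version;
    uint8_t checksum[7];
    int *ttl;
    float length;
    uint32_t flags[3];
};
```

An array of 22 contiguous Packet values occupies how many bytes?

Header: 0..4  ammo  (4B, 4-aligned); 4..6  state  (2B, 2-aligned); 6..8  -- padding (2B); 8..16  z  (8B, 8-aligned); 16..18  hp  (2B, 2-aligned); 18..24  -- tail padding (6B); sizeof = 24, alignof = 8
0..24  window  (24B, 8-aligned)
24..26  src  (2B, 2-aligned)
26..27  version  (1B, 1-aligned)
27..34  checksum  (7B, 1-aligned)
34..36  -- padding (2B)
36..40  ttl  (4B, 4-aligned)
40..44  length  (4B, 4-aligned)
44..56  flags  (12B, 4-aligned)
sizeof = 56, alignof = 8
array of 22: 22 × 56 = 1232

1232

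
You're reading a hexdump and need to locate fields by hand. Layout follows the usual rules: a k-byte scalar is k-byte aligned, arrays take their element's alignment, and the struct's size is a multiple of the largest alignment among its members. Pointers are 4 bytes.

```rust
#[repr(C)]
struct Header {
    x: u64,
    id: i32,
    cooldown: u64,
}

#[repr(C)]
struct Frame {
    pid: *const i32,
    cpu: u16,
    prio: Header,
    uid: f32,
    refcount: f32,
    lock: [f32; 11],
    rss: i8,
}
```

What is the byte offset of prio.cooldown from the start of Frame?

Header: @0: x [8B, align 8] → 8; @8: id [4B, align 4] → 12; +4 pad (align 8); @16: cooldown [8B, align 8] → 24; size 24, align 8
@0: pid [4B, align 4] → 4
@4: cpu [2B, align 2] → 6
+2 pad (align 8)
@8: prio [24B, align 8] → 32
within Header: cooldown at 16
8 + 16 = 24

24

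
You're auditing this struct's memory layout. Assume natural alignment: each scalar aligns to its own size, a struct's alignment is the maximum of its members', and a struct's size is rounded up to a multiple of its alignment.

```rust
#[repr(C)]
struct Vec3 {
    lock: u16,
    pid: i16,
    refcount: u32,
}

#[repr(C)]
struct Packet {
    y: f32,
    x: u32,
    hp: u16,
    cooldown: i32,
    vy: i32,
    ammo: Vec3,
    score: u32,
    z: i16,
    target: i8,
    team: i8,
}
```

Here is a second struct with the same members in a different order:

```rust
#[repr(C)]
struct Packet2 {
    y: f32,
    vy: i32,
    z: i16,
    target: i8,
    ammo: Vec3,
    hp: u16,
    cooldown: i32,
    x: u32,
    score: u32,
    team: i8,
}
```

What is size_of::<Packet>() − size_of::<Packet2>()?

Vec3: @0: lock [2B, align 2] → 2; @2: pid [2B, align 2] → 4; @4: refcount [4B, align 4] → 8; size 8, align 4
@0: y [4B, align 4] → 4
@4: x [4B, align 4] → 8
@8: hp [2B, align 2] → 10
+2 pad (align 4)
@12: cooldown [4B, align 4] → 16
@16: vy [4B, align 4] → 20
@20: ammo [8B, align 4] → 28
@28: score [4B, align 4] → 32
@32: z [2B, align 2] → 34
@34: target [1B, align 1] → 35
@35: team [1B, align 1] → 36
size 36, align 4
— Packet2 —
@0: y [4B, align 4] → 4
@4: vy [4B, align 4] → 8
@8: z [2B, align 2] → 10
@10: target [1B, align 1] → 11
+1 pad (align 4)
@12: ammo [8B, align 4] → 20
@20: hp [2B, align 2] → 22
+2 pad (align 4)
@24: cooldown [4B, align 4] → 28
@28: x [4B, align 4] → 32
@32: score [4B, align 4] → 36
@36: team [1B, align 1] → 37
+3 tail pad (align 4)
size 40, align 4
36 − 40 = -4

-4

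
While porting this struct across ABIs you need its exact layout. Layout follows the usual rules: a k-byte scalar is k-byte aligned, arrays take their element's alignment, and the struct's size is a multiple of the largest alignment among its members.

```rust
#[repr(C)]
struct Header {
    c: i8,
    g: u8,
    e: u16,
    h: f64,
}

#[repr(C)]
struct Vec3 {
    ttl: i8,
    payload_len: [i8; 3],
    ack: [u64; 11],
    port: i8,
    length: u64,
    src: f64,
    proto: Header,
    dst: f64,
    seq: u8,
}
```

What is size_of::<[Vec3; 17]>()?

Header: @0: c [1B, align 1] → 1; @1: g [1B, align 1] → 2; @2: e [2B, align 2] → 4; +4 pad (align 8); @8: h [8B, align 8] → 16; size 16, align 8
@0: ttl [1B, align 1] → 1
@1: payload_len [3B, align 1] → 4
+4 pad (align 8)
@8: ack [88B, align 8] → 96
@96: port [1B, align 1] → 97
+7 pad (align 8)
@104: length [8B, align 8] → 112
@112: src [8B, align 8] → 120
@120: proto [16B, align 8] → 136
@136: dst [8B, align 8] → 144
@144: seq [1B, align 1] → 145
+7 tail pad (align 8)
size 152, align 8
array of 17: 17 × 152 = 2584

2584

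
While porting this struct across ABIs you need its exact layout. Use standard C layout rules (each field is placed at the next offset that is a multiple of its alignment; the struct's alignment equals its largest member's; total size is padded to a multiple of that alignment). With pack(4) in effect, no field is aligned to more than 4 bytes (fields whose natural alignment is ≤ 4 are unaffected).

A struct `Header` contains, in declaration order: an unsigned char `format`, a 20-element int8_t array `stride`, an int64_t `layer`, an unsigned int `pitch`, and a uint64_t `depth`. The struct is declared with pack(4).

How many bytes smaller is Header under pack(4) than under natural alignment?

4

natural layout:
  0..1  format  (1B, 1-aligned)
  1..21  stride  (20B, 1-aligned)
  21..24  -- padding (3B)
  24..32  layer  (8B, 8-aligned)
  32..36  pitch  (4B, 4-aligned)
  36..40  -- padding (4B)
  40..48  depth  (8B, 8-aligned)
  sizeof = 48, alignof = 8
packed(4) layout:
  0..1  format  (1B, 1-aligned)
  1..21  stride  (20B, 1-aligned)
  21..24  -- padding (3B)
  24..32  layer  (8B, 4-aligned)
  32..36  pitch  (4B, 4-aligned)
  36..44  depth  (8B, 4-aligned)
  sizeof = 44, alignof = 4
48 − 44 = 4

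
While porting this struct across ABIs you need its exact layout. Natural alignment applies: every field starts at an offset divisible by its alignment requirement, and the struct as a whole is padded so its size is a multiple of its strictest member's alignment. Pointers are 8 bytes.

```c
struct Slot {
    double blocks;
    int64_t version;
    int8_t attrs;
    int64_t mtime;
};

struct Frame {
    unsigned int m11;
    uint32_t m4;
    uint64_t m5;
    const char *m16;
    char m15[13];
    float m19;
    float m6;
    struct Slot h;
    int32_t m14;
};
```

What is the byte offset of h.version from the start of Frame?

56

Slot: @0: blocks [8B, align 8] → 8; @8: version [8B, align 8] → 16; @16: attrs [1B, align 1] → 17; +7 pad (align 8); @24: mtime [8B, align 8] → 32; size 32, align 8
@0: m11 [4B, align 4] → 4
@4: m4 [4B, align 4] → 8
@8: m5 [8B, align 8] → 16
@16: m16 [8B, align 8] → 24
@24: m15 [13B, align 1] → 37
+3 pad (align 4)
@40: m19 [4B, align 4] → 44
@44: m6 [4B, align 4] → 48
@48: h [32B, align 8] → 80
within Slot: version at 8
48 + 8 = 56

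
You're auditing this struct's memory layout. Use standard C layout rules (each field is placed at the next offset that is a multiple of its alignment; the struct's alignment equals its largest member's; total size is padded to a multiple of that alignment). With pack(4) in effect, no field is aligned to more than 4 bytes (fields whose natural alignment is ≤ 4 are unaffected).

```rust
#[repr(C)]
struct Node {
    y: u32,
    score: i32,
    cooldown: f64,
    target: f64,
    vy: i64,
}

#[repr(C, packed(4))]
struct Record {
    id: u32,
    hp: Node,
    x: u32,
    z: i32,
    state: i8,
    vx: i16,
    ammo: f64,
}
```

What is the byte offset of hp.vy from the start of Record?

28

Node: @0: y [4B, align 4] → 4; @4: score [4B, align 4] → 8; @8: cooldown [8B, align 8] → 16; @16: target [8B, align 8] → 24; @24: vy [8B, align 8] → 32; size 32, align 8
@0: id [4B, align 4] → 4
@4: hp [32B, align 4] → 36
within Node: vy at 24
4 + 24 = 28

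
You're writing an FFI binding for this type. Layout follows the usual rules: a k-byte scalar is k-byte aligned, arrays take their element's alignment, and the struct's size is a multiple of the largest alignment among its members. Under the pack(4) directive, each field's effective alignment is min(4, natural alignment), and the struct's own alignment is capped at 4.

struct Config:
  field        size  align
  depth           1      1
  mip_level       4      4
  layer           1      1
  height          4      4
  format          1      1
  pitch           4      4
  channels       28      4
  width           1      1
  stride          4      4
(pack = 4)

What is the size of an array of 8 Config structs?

0..1  depth  (1B, 1-aligned)
1..4  -- padding (3B)
4..8  mip_level  (4B, 4-aligned)
8..9  layer  (1B, 1-aligned)
9..12  -- padding (3B)
12..16  height  (4B, 4-aligned)
16..17  format  (1B, 1-aligned)
17..20  -- padding (3B)
20..24  pitch  (4B, 4-aligned)
24..52  channels  (28B, 4-aligned)
52..53  width  (1B, 1-aligned)
53..56  -- padding (3B)
56..60  stride  (4B, 4-aligned)
sizeof = 60, alignof = 4
array of 8: 8 × 60 = 480

480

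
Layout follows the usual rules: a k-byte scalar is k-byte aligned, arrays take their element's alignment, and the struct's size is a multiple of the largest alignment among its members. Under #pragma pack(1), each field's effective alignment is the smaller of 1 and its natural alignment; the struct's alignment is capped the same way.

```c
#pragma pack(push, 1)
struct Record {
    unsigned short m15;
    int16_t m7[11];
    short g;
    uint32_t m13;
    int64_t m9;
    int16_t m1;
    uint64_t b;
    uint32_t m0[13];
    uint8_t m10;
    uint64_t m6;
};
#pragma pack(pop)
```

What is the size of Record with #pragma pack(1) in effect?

0..2  m15  (2B, 1-aligned)
2..24  m7  (22B, 1-aligned)
24..26  g  (2B, 1-aligned)
26..30  m13  (4B, 1-aligned)
30..38  m9  (8B, 1-aligned)
38..40  m1  (2B, 1-aligned)
40..48  b  (8B, 1-aligned)
48..100  m0  (52B, 1-aligned)
100..101  m10  (1B, 1-aligned)
101..109  m6  (8B, 1-aligned)
sizeof = 109, alignof = 1

109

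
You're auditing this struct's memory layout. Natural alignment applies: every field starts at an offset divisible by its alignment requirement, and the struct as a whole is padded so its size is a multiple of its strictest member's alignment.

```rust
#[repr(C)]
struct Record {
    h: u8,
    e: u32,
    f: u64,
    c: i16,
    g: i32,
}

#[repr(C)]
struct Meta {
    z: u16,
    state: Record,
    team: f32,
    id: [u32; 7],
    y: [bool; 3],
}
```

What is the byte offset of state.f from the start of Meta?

Record: h at 0 (size 1, align 1) → ends 1; pad 3 to align 4 for e; e at 4 (size 4, align 4) → ends 8; f at 8 (size 8, align 8) → ends 16; c at 16 (size 2, align 2) → ends 18; pad 2 to align 4 for g; g at 20 (size 4, align 4) → ends 24; total 24 bytes, alignment 8
z at 0 (size 2, align 2) → ends 2
pad 6 to align 8 for state
state at 8 (size 24, align 8) → ends 32
within Record: f at 8
8 + 8 = 16

16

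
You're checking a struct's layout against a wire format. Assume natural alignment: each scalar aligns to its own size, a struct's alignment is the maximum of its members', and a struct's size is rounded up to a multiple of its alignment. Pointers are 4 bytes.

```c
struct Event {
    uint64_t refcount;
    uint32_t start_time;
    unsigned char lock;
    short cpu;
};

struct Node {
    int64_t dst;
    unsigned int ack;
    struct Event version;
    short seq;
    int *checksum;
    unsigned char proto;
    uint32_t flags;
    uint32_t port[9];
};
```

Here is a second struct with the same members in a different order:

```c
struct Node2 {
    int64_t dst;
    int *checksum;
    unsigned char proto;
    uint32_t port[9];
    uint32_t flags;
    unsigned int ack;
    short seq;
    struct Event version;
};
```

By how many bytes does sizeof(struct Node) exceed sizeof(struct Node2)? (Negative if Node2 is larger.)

Event: @0: refcount [8B, align 8] → 8; @8: start_time [4B, align 4] → 12; @12: lock [1B, align 1] → 13; +1 pad (align 2); @14: cpu [2B, align 2] → 16; size 16, align 8
@0: dst [8B, align 8] → 8
@8: ack [4B, align 4] → 12
+4 pad (align 8)
@16: version [16B, align 8] → 32
@32: seq [2B, align 2] → 34
+2 pad (align 4)
@36: checksum [4B, align 4] → 40
@40: proto [1B, align 1] → 41
+3 pad (align 4)
@44: flags [4B, align 4] → 48
@48: port [36B, align 4] → 84
+4 tail pad (align 8)
size 88, align 8
— Node2 —
@0: dst [8B, align 8] → 8
@8: checksum [4B, align 4] → 12
@12: proto [1B, align 1] → 13
+3 pad (align 4)
@16: port [36B, align 4] → 52
@52: flags [4B, align 4] → 56
@56: ack [4B, align 4] → 60
@60: seq [2B, align 2] → 62
+2 pad (align 8)
@64: version [16B, align 8] → 80
size 80, align 8
88 − 80 = 8

8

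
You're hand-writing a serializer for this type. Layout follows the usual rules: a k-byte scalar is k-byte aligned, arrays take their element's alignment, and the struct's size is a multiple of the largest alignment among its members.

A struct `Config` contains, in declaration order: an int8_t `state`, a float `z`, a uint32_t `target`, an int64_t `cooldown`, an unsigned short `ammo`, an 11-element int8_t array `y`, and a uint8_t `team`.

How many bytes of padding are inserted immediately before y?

0

0..1  state  (1B, 1-aligned)
1..4  -- padding (3B)
4..8  z  (4B, 4-aligned)
8..12  target  (4B, 4-aligned)
12..16  -- padding (4B)
16..24  cooldown  (8B, 8-aligned)
24..26  ammo  (2B, 2-aligned)
26..37  y  (11B, 1-aligned)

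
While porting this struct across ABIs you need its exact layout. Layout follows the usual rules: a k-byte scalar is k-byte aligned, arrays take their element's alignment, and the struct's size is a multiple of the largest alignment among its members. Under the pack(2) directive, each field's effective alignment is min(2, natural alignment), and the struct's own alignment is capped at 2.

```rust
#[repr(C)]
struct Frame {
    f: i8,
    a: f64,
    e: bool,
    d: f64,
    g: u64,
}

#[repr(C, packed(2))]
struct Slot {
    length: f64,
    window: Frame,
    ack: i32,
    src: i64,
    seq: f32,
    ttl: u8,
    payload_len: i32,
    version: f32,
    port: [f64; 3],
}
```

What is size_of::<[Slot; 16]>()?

Frame: f at 0 (size 1, align 1) → ends 1; pad 7 to align 8 for a; a at 8 (size 8, align 8) → ends 16; e at 16 (size 1, align 1) → ends 17; pad 7 to align 8 for d; d at 24 (size 8, align 8) → ends 32; g at 32 (size 8, align 8) → ends 40; total 40 bytes, alignment 8
length at 0 (size 8, align 2) → ends 8
window at 8 (size 40, align 2) → ends 48
ack at 48 (size 4, align 2) → ends 52
src at 52 (size 8, align 2) → ends 60
seq at 60 (size 4, align 2) → ends 64
ttl at 64 (size 1, align 1) → ends 65
pad 1 to align 2 for payload_len
payload_len at 66 (size 4, align 2) → ends 70
version at 70 (size 4, align 2) → ends 74
port at 74 (size 24, align 2) → ends 98
total 98 bytes, alignment 2
array of 16: 16 × 98 = 1568

1568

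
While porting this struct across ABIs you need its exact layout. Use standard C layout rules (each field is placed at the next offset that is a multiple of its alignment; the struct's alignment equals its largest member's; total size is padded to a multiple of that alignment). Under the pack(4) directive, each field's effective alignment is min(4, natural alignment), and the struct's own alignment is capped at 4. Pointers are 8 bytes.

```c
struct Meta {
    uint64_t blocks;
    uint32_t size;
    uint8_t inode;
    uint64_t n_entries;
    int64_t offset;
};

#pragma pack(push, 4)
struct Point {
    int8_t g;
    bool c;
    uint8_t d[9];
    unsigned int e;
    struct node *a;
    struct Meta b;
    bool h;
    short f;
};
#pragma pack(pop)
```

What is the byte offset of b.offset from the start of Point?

Meta: 0..8  blocks  (8B, 8-aligned); 8..12  size  (4B, 4-aligned); 12..13  inode  (1B, 1-aligned); 13..16  -- padding (3B); 16..24  n_entries  (8B, 8-aligned); 24..32  offset  (8B, 8-aligned); sizeof = 32, alignof = 8
0..1  g  (1B, 1-aligned)
1..2  c  (1B, 1-aligned)
2..11  d  (9B, 1-aligned)
11..12  -- padding (1B)
12..16  e  (4B, 4-aligned)
16..24  a  (8B, 4-aligned)
24..56  b  (32B, 4-aligned)
within Meta: offset at 24
24 + 24 = 48

48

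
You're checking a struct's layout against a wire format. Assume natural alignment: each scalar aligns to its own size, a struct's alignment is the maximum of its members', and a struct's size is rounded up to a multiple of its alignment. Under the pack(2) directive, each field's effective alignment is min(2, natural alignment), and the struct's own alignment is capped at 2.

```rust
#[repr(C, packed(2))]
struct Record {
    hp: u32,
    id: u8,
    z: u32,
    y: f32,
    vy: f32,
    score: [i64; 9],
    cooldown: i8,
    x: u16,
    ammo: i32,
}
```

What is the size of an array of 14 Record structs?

1372

hp at 0 (size 4, align 2) → ends 4
id at 4 (size 1, align 1) → ends 5
pad 1 to align 2 for z
z at 6 (size 4, align 2) → ends 10
y at 10 (size 4, align 2) → ends 14
vy at 14 (size 4, align 2) → ends 18
score at 18 (size 72, align 2) → ends 90
cooldown at 90 (size 1, align 1) → ends 91
pad 1 to align 2 for x
x at 92 (size 2, align 2) → ends 94
ammo at 94 (size 4, align 2) → ends 98
total 98 bytes, alignment 2
array of 14: 14 × 98 = 1372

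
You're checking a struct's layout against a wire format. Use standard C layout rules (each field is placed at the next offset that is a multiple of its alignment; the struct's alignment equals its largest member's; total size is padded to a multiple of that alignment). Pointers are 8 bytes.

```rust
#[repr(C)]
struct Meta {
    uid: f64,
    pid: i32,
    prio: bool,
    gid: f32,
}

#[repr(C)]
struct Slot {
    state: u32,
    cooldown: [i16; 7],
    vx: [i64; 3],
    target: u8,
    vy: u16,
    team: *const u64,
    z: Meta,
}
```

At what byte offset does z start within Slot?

64

Meta: uid at 0 (size 8, align 8) → ends 8; pid at 8 (size 4, align 4) → ends 12; prio at 12 (size 1, align 1) → ends 13; pad 3 to align 4 for gid; gid at 16 (size 4, align 4) → ends 20; tail pad 4 to reach multiple of 8; total 24 bytes, alignment 8
state at 0 (size 4, align 4) → ends 4
cooldown at 4 (size 14, align 2) → ends 18
pad 6 to align 8 for vx
vx at 24 (size 24, align 8) → ends 48
target at 48 (size 1, align 1) → ends 49
pad 1 to align 2 for vy
vy at 50 (size 2, align 2) → ends 52
pad 4 to align 8 for team
team at 56 (size 8, align 8) → ends 64
z at 64 (size 24, align 8) → ends 88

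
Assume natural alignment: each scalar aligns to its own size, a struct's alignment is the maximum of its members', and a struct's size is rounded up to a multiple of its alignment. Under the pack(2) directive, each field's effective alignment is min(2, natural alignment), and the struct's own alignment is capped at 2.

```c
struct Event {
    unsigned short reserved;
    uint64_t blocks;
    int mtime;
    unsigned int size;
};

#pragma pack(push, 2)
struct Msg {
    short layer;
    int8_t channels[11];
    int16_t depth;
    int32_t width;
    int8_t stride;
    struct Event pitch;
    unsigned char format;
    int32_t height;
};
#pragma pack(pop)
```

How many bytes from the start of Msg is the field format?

Event: reserved at 0 (size 2, align 2) → ends 2; pad 6 to align 8 for blocks; blocks at 8 (size 8, align 8) → ends 16; mtime at 16 (size 4, align 4) → ends 20; size at 20 (size 4, align 4) → ends 24; total 24 bytes, alignment 8
layer at 0 (size 2, align 2) → ends 2
channels at 2 (size 11, align 1) → ends 13
pad 1 to align 2 for depth
depth at 14 (size 2, align 2) → ends 16
width at 16 (size 4, align 2) → ends 20
stride at 20 (size 1, align 1) → ends 21
pad 1 to align 2 for pitch
pitch at 22 (size 24, align 2) → ends 46
format at 46 (size 1, align 1) → ends 47

46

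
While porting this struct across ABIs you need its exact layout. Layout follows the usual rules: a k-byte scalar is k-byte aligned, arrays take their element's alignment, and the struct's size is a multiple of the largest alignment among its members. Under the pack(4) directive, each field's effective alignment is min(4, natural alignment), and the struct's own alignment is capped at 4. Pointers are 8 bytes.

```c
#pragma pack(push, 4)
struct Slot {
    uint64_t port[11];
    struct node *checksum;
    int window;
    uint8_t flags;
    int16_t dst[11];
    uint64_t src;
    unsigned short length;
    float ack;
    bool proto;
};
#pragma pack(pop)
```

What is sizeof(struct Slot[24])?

port at 0 (size 88, align 4) → ends 88
checksum at 88 (size 8, align 4) → ends 96
window at 96 (size 4, align 4) → ends 100
flags at 100 (size 1, align 1) → ends 101
pad 1 to align 2 for dst
dst at 102 (size 22, align 2) → ends 124
src at 124 (size 8, align 4) → ends 132
length at 132 (size 2, align 2) → ends 134
pad 2 to align 4 for ack
ack at 136 (size 4, align 4) → ends 140
proto at 140 (size 1, align 1) → ends 141
tail pad 3 to reach multiple of 4
total 144 bytes, alignment 4
array of 24: 24 × 144 = 3456

3456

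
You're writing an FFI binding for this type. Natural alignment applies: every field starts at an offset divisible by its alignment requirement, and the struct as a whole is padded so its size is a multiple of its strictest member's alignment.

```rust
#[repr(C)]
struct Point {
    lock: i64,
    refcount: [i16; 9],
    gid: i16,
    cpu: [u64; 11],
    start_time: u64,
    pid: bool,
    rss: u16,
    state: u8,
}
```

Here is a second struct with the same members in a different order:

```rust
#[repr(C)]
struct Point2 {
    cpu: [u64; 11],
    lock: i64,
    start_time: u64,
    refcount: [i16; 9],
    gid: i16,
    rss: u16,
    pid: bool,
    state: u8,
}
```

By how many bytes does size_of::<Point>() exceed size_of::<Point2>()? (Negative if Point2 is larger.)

0..8  lock  (8B, 8-aligned)
8..26  refcount  (18B, 2-aligned)
26..28  gid  (2B, 2-aligned)
28..32  -- padding (4B)
32..120  cpu  (88B, 8-aligned)
120..128  start_time  (8B, 8-aligned)
128..129  pid  (1B, 1-aligned)
129..130  -- padding (1B)
130..132  rss  (2B, 2-aligned)
132..133  state  (1B, 1-aligned)
133..136  -- tail padding (3B)
sizeof = 136, alignof = 8
— Point2 —
0..88  cpu  (88B, 8-aligned)
88..96  lock  (8B, 8-aligned)
96..104  start_time  (8B, 8-aligned)
104..122  refcount  (18B, 2-aligned)
122..124  gid  (2B, 2-aligned)
124..126  rss  (2B, 2-aligned)
126..127  pid  (1B, 1-aligned)
127..128  state  (1B, 1-aligned)
sizeof = 128, alignof = 8
136 − 128 = 8

8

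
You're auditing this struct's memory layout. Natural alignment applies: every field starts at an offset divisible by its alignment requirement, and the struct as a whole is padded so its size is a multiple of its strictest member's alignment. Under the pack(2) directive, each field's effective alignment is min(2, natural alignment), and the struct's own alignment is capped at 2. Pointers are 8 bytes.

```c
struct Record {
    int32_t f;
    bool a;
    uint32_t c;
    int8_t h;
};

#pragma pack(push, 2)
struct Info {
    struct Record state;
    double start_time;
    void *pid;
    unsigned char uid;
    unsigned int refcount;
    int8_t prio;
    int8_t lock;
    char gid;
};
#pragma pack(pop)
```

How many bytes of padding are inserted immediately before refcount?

1

Record: f at 0 (size 4, align 4) → ends 4; a at 4 (size 1, align 1) → ends 5; pad 3 to align 4 for c; c at 8 (size 4, align 4) → ends 12; h at 12 (size 1, align 1) → ends 13; tail pad 3 to reach multiple of 4; total 16 bytes, alignment 4
state at 0 (size 16, align 2) → ends 16
start_time at 16 (size 8, align 2) → ends 24
pid at 24 (size 8, align 2) → ends 32
uid at 32 (size 1, align 1) → ends 33
pad 1 to align 2 for refcount
refcount at 34 (size 4, align 2) → ends 38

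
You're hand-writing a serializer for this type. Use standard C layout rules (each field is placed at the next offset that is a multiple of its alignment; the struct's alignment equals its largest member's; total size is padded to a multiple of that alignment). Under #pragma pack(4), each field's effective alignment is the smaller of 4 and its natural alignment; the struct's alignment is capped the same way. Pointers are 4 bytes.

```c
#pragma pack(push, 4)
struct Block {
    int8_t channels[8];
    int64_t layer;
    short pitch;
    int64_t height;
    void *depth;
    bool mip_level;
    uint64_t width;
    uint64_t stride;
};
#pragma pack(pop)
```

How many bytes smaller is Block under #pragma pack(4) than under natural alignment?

natural layout:
  channels at 0 (size 8, align 1) → ends 8
  layer at 8 (size 8, align 8) → ends 16
  pitch at 16 (size 2, align 2) → ends 18
  pad 6 to align 8 for height
  height at 24 (size 8, align 8) → ends 32
  depth at 32 (size 4, align 4) → ends 36
  mip_level at 36 (size 1, align 1) → ends 37
  pad 3 to align 8 for width
  width at 40 (size 8, align 8) → ends 48
  stride at 48 (size 8, align 8) → ends 56
  total 56 bytes, alignment 8
packed(4) layout:
  channels at 0 (size 8, align 1) → ends 8
  layer at 8 (size 8, align 4) → ends 16
  pitch at 16 (size 2, align 2) → ends 18
  pad 2 to align 4 for height
  height at 20 (size 8, align 4) → ends 28
  depth at 28 (size 4, align 4) → ends 32
  mip_level at 32 (size 1, align 1) → ends 33
  pad 3 to align 4 for width
  width at 36 (size 8, align 4) → ends 44
  stride at 44 (size 8, align 4) → ends 52
  total 52 bytes, alignment 4
56 − 52 = 4

4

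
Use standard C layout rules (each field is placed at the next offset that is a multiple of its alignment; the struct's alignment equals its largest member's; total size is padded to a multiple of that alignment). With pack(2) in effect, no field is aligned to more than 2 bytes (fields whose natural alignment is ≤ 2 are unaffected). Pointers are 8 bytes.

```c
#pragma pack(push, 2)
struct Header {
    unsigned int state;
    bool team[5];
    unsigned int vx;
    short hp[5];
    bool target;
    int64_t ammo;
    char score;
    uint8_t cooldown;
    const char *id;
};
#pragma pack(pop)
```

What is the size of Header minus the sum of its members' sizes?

2

0..4  state  (4B, 2-aligned)
4..9  team  (5B, 1-aligned)
9..10  -- padding (1B)
10..14  vx  (4B, 2-aligned)
14..24  hp  (10B, 2-aligned)
24..25  target  (1B, 1-aligned)
25..26  -- padding (1B)
26..34  ammo  (8B, 2-aligned)
34..35  score  (1B, 1-aligned)
35..36  cooldown  (1B, 1-aligned)
36..44  id  (8B, 2-aligned)
sizeof = 44, alignof = 2
data bytes 42, size 44 → padding 2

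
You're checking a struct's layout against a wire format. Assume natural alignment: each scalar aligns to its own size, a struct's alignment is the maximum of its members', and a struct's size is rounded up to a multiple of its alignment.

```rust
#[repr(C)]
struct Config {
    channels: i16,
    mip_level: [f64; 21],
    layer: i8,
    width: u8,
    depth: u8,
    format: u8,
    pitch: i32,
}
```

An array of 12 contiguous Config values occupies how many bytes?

2208

@0: channels [2B, align 2] → 2
+6 pad (align 8)
@8: mip_level [168B, align 8] → 176
@176: layer [1B, align 1] → 177
@177: width [1B, align 1] → 178
@178: depth [1B, align 1] → 179
@179: format [1B, align 1] → 180
@180: pitch [4B, align 4] → 184
size 184, align 8
array of 12: 12 × 184 = 2208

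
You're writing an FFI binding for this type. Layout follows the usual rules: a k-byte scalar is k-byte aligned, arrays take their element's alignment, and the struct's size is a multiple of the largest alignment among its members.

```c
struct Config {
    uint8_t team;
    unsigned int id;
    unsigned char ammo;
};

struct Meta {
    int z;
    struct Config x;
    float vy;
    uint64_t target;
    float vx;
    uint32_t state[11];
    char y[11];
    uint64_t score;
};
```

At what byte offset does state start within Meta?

Config: 0..1  team  (1B, 1-aligned); 1..4  -- padding (3B); 4..8  id  (4B, 4-aligned); 8..9  ammo  (1B, 1-aligned); 9..12  -- tail padding (3B); sizeof = 12, alignof = 4
0..4  z  (4B, 4-aligned)
4..16  x  (12B, 4-aligned)
16..20  vy  (4B, 4-aligned)
20..24  -- padding (4B)
24..32  target  (8B, 8-aligned)
32..36  vx  (4B, 4-aligned)
36..80  state  (44B, 4-aligned)

36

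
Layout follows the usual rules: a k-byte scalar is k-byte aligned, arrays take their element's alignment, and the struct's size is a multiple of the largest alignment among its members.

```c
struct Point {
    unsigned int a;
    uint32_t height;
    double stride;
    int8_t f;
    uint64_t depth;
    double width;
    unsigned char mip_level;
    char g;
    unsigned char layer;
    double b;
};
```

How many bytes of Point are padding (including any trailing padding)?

12

@0: a [4B, align 4] → 4
@4: height [4B, align 4] → 8
@8: stride [8B, align 8] → 16
@16: f [1B, align 1] → 17
+7 pad (align 8)
@24: depth [8B, align 8] → 32
@32: width [8B, align 8] → 40
@40: mip_level [1B, align 1] → 41
@41: g [1B, align 1] → 42
@42: layer [1B, align 1] → 43
+5 pad (align 8)
@48: b [8B, align 8] → 56
size 56, align 8
data bytes 44, size 56 → padding 12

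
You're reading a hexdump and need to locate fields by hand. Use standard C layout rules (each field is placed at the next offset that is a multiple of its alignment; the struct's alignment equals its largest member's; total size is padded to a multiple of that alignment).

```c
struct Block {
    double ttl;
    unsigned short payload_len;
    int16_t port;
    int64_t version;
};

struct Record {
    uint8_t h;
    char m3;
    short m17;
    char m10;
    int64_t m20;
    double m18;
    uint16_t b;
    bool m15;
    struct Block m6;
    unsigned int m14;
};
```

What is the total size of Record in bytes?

Block: @0: ttl [8B, align 8] → 8; @8: payload_len [2B, align 2] → 10; @10: port [2B, align 2] → 12; +4 pad (align 8); @16: version [8B, align 8] → 24; size 24, align 8
@0: h [1B, align 1] → 1
@1: m3 [1B, align 1] → 2
@2: m17 [2B, align 2] → 4
@4: m10 [1B, align 1] → 5
+3 pad (align 8)
@8: m20 [8B, align 8] → 16
@16: m18 [8B, align 8] → 24
@24: b [2B, align 2] → 26
@26: m15 [1B, align 1] → 27
+5 pad (align 8)
@32: m6 [24B, align 8] → 56
@56: m14 [4B, align 4] → 60
+4 tail pad (align 8)
size 64, align 8

64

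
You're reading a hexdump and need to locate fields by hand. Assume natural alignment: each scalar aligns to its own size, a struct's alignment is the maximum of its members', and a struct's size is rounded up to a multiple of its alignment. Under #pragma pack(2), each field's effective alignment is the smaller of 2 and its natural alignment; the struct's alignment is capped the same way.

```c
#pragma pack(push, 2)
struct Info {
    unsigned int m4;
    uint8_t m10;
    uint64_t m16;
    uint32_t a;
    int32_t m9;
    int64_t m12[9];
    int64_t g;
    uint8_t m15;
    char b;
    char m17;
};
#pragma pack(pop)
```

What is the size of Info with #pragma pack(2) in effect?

106

0..4  m4  (4B, 2-aligned)
4..5  m10  (1B, 1-aligned)
5..6  -- padding (1B)
6..14  m16  (8B, 2-aligned)
14..18  a  (4B, 2-aligned)
18..22  m9  (4B, 2-aligned)
22..94  m12  (72B, 2-aligned)
94..102  g  (8B, 2-aligned)
102..103  m15  (1B, 1-aligned)
103..104  b  (1B, 1-aligned)
104..105  m17  (1B, 1-aligned)
105..106  -- tail padding (1B)
sizeof = 106, alignof = 2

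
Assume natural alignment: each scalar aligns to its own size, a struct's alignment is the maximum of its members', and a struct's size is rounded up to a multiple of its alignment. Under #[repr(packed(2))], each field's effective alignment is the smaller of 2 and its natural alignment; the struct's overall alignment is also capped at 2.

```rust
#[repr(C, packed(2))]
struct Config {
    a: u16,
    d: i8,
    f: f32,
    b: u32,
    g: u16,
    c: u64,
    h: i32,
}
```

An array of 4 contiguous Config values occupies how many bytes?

@0: a [2B, align 2] → 2
@2: d [1B, align 1] → 3
+1 pad (align 2)
@4: f [4B, align 2] → 8
@8: b [4B, align 2] → 12
@12: g [2B, align 2] → 14
@14: c [8B, align 2] → 22
@22: h [4B, align 2] → 26
size 26, align 2
array of 4: 4 × 26 = 104

104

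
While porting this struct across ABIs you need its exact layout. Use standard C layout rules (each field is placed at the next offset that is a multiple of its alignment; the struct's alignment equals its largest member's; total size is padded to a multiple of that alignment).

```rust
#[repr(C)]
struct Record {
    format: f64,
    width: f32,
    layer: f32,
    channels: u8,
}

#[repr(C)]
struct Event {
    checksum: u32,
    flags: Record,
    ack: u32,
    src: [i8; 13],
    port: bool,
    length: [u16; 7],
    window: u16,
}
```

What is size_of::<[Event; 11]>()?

Record: @0: format [8B, align 8] → 8; @8: width [4B, align 4] → 12; @12: layer [4B, align 4] → 16; @16: channels [1B, align 1] → 17; +7 tail pad (align 8); size 24, align 8
@0: checksum [4B, align 4] → 4
+4 pad (align 8)
@8: flags [24B, align 8] → 32
@32: ack [4B, align 4] → 36
@36: src [13B, align 1] → 49
@49: port [1B, align 1] → 50
@50: length [14B, align 2] → 64
@64: window [2B, align 2] → 66
+6 tail pad (align 8)
size 72, align 8
array of 11: 11 × 72 = 792

792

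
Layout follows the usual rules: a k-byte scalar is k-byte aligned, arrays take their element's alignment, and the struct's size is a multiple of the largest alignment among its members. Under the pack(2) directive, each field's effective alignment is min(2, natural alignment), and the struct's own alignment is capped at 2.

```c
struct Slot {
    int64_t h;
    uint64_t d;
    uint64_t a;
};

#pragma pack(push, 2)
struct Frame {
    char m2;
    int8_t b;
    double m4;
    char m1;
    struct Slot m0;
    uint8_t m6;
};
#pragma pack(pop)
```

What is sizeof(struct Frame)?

38 bytes

Slot: @0: h [8B, align 8] → 8; @8: d [8B, align 8] → 16; @16: a [8B, align 8] → 24; size 24, align 8
@0: m2 [1B, align 1] → 1
@1: b [1B, align 1] → 2
@2: m4 [8B, align 2] → 10
@10: m1 [1B, align 1] → 11
+1 pad (align 2)
@12: m0 [24B, align 2] → 36
@36: m6 [1B, align 1] → 37
+1 tail pad (align 2)
size 38, align 2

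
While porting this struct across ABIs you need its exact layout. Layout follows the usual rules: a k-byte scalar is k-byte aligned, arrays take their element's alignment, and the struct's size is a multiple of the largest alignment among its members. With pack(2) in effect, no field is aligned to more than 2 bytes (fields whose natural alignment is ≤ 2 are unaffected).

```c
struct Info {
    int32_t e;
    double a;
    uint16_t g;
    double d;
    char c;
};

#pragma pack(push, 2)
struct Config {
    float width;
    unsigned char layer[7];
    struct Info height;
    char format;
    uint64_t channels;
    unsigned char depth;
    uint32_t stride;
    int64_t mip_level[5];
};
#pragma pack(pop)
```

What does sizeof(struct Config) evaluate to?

Info: @0: e [4B, align 4] → 4; +4 pad (align 8); @8: a [8B, align 8] → 16; @16: g [2B, align 2] → 18; +6 pad (align 8); @24: d [8B, align 8] → 32; @32: c [1B, align 1] → 33; +7 tail pad (align 8); size 40, align 8
@0: width [4B, align 2] → 4
@4: layer [7B, align 1] → 11
+1 pad (align 2)
@12: height [40B, align 2] → 52
@52: format [1B, align 1] → 53
+1 pad (align 2)
@54: channels [8B, align 2] → 62
@62: depth [1B, align 1] → 63
+1 pad (align 2)
@64: stride [4B, align 2] → 68
@68: mip_level [40B, align 2] → 108
size 108, align 2

108 bytes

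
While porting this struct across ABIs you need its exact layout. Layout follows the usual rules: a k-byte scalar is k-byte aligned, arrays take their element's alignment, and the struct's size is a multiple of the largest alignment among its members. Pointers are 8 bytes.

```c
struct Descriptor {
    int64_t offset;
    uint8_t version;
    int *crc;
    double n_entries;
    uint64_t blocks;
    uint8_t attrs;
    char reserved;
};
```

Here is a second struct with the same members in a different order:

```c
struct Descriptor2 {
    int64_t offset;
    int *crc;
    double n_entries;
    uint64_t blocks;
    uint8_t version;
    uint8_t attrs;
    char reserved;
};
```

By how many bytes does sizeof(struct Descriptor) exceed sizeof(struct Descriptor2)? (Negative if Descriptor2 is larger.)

@0: offset [8B, align 8] → 8
@8: version [1B, align 1] → 9
+7 pad (align 8)
@16: crc [8B, align 8] → 24
@24: n_entries [8B, align 8] → 32
@32: blocks [8B, align 8] → 40
@40: attrs [1B, align 1] → 41
@41: reserved [1B, align 1] → 42
+6 tail pad (align 8)
size 48, align 8
— Descriptor2 —
@0: offset [8B, align 8] → 8
@8: crc [8B, align 8] → 16
@16: n_entries [8B, align 8] → 24
@24: blocks [8B, align 8] → 32
@32: version [1B, align 1] → 33
@33: attrs [1B, align 1] → 34
@34: reserved [1B, align 1] → 35
+5 tail pad (align 8)
size 40, align 8
48 − 40 = 8

8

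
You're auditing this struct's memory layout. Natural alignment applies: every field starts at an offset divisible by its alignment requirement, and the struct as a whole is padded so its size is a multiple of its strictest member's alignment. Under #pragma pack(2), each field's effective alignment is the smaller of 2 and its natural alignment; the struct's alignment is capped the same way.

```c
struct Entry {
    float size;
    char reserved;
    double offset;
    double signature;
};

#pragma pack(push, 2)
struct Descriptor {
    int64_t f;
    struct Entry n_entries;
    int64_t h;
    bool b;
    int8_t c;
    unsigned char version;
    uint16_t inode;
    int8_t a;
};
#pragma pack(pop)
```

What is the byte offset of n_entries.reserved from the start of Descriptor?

Entry: @0: size [4B, align 4] → 4; @4: reserved [1B, align 1] → 5; +3 pad (align 8); @8: offset [8B, align 8] → 16; @16: signature [8B, align 8] → 24; size 24, align 8
@0: f [8B, align 2] → 8
@8: n_entries [24B, align 2] → 32
within Entry: reserved at 4
8 + 4 = 12

12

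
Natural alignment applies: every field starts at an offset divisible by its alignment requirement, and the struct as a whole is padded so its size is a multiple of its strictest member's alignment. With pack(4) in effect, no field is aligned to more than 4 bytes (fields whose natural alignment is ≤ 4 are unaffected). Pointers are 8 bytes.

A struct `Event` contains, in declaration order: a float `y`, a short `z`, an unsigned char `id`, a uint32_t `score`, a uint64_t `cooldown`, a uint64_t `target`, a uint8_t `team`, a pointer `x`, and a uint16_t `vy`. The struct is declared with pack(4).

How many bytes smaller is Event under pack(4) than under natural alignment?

12

natural layout:
  y at 0 (size 4, align 4) → ends 4
  z at 4 (size 2, align 2) → ends 6
  id at 6 (size 1, align 1) → ends 7
  pad 1 to align 4 for score
  score at 8 (size 4, align 4) → ends 12
  pad 4 to align 8 for cooldown
  cooldown at 16 (size 8, align 8) → ends 24
  target at 24 (size 8, align 8) → ends 32
  team at 32 (size 1, align 1) → ends 33
  pad 7 to align 8 for x
  x at 40 (size 8, align 8) → ends 48
  vy at 48 (size 2, align 2) → ends 50
  tail pad 6 to reach multiple of 8
  total 56 bytes, alignment 8
packed(4) layout:
  y at 0 (size 4, align 4) → ends 4
  z at 4 (size 2, align 2) → ends 6
  id at 6 (size 1, align 1) → ends 7
  pad 1 to align 4 for score
  score at 8 (size 4, align 4) → ends 12
  cooldown at 12 (size 8, align 4) → ends 20
  target at 20 (size 8, align 4) → ends 28
  team at 28 (size 1, align 1) → ends 29
  pad 3 to align 4 for x
  x at 32 (size 8, align 4) → ends 40
  vy at 40 (size 2, align 2) → ends 42
  tail pad 2 to reach multiple of 4
  total 44 bytes, alignment 4
56 − 44 = 12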